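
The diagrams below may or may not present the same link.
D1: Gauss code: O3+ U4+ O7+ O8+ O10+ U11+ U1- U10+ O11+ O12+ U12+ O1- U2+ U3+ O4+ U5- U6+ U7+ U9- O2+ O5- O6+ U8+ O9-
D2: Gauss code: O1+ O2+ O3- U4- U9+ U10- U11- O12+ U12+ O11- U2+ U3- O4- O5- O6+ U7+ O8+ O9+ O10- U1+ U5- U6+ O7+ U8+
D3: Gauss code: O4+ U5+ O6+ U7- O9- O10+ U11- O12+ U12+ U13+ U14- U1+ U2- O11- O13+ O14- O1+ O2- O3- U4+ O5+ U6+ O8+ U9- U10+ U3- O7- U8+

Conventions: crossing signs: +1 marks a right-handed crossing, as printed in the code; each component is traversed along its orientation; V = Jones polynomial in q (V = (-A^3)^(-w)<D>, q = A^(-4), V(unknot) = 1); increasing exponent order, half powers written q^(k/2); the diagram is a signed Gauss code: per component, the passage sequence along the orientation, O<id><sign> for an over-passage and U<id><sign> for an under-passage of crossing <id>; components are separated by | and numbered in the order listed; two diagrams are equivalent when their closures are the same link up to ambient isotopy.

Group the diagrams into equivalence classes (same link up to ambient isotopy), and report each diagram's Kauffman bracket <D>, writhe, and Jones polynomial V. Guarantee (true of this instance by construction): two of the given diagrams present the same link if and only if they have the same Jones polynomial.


classes: {D1} | {D2} | {D3}
V(D1) = q - q^2 + 2q^3 - q^4 + q^5 - q^6  [12 crossings, <D> = -A^-6 + A^-2 - A^2 + 2A^6 - A^10 + A^14, w = +6]
V(D2) = q + q^3 - q^4  [12 crossings, <D> = -A^-10 + A^-6 + A^2, w = +2]
V(D3) = q^-1 - 1 + 2q - 2q^2 + 2q^3 - 2q^4 + q^5  [14 crossings, <D> = A^-14 - 2A^-10 + 2A^-6 - 2A^-2 + 2A^2 - A^6 + A^10, w = +2]
note: V(q) takes 3 values over 3 diagrams, fixing the grouping


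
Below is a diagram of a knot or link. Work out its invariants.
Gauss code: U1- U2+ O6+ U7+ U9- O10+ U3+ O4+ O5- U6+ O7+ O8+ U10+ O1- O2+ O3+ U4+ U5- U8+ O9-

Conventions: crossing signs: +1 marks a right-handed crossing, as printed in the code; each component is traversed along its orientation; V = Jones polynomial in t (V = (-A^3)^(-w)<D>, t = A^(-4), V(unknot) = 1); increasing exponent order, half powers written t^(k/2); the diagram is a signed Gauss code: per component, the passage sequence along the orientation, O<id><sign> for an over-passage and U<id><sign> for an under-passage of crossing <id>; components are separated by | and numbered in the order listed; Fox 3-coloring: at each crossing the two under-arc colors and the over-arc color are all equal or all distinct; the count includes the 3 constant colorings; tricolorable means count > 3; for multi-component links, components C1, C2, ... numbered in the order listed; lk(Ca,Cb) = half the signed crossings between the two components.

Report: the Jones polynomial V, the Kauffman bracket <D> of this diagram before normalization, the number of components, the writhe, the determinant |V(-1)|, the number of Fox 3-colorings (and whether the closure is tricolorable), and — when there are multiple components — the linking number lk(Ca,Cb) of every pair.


V = t - t^2 + 2t^3 - t^4 + t^5 - t^6
<D> = -A^-12 + A^-8 - A^-4 + 2 - A^4 + A^8 (w = +4)
1 component over 10 crossings, w = +4
3 Fox colorings among 3^10, |V(-1)| = 7: not tricolorable
why: |V(-1)| = 7: so not tricolorable, since 3 does not divide 7


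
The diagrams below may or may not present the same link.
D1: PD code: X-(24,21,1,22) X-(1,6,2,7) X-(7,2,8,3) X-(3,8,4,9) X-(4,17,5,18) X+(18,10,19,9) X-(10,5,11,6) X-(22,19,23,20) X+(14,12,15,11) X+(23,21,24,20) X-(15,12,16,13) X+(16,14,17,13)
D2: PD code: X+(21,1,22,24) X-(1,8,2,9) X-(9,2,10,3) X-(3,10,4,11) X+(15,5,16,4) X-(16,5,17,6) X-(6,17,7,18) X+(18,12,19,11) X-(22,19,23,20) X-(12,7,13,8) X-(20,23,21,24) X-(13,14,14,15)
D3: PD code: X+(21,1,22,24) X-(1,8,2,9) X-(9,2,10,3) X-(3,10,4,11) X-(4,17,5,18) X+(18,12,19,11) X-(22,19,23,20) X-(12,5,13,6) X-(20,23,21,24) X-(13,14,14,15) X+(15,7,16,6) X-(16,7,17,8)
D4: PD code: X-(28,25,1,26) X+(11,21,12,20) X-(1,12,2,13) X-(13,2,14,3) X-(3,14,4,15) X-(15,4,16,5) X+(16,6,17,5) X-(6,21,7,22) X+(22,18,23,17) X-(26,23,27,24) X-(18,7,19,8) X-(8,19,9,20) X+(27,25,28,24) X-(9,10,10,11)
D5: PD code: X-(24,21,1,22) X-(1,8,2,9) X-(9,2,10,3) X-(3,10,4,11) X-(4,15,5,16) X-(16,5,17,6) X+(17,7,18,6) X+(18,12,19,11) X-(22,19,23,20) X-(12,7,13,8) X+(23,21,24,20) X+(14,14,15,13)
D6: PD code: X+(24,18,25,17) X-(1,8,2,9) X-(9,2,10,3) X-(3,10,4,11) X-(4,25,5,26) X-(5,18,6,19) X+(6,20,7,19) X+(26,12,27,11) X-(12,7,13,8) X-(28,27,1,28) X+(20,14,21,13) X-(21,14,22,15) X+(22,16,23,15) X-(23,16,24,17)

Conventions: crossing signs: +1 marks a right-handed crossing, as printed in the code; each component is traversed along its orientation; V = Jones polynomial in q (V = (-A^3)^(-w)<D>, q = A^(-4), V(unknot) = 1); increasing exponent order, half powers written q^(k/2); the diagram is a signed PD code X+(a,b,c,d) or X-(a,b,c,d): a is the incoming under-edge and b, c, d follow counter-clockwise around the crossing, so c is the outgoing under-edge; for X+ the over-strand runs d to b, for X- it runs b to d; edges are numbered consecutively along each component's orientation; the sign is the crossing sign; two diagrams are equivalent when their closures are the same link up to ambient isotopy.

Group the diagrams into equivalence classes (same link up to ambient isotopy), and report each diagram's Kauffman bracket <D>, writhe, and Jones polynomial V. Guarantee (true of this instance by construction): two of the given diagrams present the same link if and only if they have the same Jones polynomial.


equivalence classes: {D1, D2, D3, D4, D5, D6}
D1 (bracket A^-8 - A^-4 + 2 - A^4 + A^8 - A^12; 12 crossings at w = -4): V = -q^-6 + q^-5 - q^-4 + 2q^-3 - q^-2 + q^-1
D2 (bracket A^-14 - A^-10 + 2A^-6 - A^-2 + A^2 - A^6; 12 crossings at w = -6): V = -q^-6 + q^-5 - q^-4 + 2q^-3 - q^-2 + q^-1
D3 (bracket A^-14 - A^-10 + 2A^-6 - A^-2 + A^2 - A^6; 12 crossings at w = -6): V = -q^-6 + q^-5 - q^-4 + 2q^-3 - q^-2 + q^-1
V(D4) = -q^-6 + q^-5 - q^-4 + 2q^-3 - q^-2 + q^-1  [14 crossings, <D> = A^-14 - A^-10 + 2A^-6 - A^-2 + A^2 - A^6, w = -6]
V(D5) = -q^-6 + q^-5 - q^-4 + 2q^-3 - q^-2 + q^-1  [12 crossings, <D> = A^-8 - A^-4 + 2 - A^4 + A^8 - A^12, w = -4]
V(D6) = -q^-6 + q^-5 - q^-4 + 2q^-3 - q^-2 + q^-1  (w -4, c 14, <D> = A^-8 - A^-4 + 2 - A^4 + A^8 - A^12)
observation: one V(q) for all 6 diagrams — one class (guaranteed)


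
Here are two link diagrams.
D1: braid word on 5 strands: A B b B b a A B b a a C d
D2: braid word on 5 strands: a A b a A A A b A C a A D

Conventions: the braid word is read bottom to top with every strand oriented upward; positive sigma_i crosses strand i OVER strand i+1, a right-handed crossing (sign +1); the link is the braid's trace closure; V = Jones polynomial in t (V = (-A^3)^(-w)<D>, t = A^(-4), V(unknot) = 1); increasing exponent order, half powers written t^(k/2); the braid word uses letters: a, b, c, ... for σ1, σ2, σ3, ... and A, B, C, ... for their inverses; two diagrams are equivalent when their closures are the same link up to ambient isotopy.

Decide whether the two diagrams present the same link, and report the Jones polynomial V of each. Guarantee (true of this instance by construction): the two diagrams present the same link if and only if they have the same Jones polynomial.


same link: no
V(D1) = -t^(-1/2) - t^(1/2)  [13 crossings, <D> = A + A^5, w = +1]
D2 (bracket A^-15 - A^-11 + 2A^-7 - A^-3 + 2A - A^5; 13 crossings at w = -3): V = t^(-7/2) - 2t^(-5/2) + t^(-3/2) - 2t^(-1/2) + t^(1/2) - t^(3/2)
note: 2 classes among 2 diagrams; unequal V(t) rules out equality


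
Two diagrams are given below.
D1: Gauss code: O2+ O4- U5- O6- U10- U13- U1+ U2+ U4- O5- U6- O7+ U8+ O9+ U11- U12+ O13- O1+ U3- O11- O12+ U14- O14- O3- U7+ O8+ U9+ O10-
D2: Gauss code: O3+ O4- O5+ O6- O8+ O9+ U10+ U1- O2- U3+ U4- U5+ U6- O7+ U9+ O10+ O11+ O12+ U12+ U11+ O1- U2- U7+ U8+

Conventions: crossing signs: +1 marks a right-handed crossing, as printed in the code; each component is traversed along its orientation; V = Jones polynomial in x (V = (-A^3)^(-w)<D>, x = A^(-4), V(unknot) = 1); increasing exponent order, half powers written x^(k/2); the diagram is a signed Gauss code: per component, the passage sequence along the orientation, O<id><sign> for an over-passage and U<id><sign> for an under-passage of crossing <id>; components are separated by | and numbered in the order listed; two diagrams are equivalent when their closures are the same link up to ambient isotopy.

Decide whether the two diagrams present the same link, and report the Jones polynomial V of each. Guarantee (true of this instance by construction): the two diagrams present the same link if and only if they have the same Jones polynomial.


same link: no
V(D1) = -x^-3 + x^-2 - x^-1 + 3 - x + x^2 - x^3  [14 crossings, <D> = -A^-18 + A^-14 - A^-10 + 3A^-6 - A^-2 + A^2 - A^6, w = -2]
V(D2) = 1  [12 crossings, <D> = A^12, w = +4]
insight: 2 values of V(x) split the 2 diagrams


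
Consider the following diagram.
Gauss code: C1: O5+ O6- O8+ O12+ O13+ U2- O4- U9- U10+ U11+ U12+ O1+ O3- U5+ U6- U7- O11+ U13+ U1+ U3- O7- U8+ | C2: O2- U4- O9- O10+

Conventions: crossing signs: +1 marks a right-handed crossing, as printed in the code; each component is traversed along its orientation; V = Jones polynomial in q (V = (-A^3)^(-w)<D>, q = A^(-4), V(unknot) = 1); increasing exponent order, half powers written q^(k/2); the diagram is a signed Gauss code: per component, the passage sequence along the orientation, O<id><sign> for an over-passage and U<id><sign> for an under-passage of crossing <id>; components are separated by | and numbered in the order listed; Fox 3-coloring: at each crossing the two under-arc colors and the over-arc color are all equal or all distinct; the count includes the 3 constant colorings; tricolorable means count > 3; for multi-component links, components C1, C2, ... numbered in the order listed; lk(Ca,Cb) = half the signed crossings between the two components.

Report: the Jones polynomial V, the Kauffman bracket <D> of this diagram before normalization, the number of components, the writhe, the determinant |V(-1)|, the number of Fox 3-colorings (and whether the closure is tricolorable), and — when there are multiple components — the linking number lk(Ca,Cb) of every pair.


V(q) = -q^(-5/2) - q^(-1/2)
bracket: A^5 + A^13, w = +1
2 components, writhe +1, over 13 crossings
lk(C1,C2) = -1
det 2, colorings 3 of 3^13 — not tricolorable
observation: summing lk over 1 pair gives -1


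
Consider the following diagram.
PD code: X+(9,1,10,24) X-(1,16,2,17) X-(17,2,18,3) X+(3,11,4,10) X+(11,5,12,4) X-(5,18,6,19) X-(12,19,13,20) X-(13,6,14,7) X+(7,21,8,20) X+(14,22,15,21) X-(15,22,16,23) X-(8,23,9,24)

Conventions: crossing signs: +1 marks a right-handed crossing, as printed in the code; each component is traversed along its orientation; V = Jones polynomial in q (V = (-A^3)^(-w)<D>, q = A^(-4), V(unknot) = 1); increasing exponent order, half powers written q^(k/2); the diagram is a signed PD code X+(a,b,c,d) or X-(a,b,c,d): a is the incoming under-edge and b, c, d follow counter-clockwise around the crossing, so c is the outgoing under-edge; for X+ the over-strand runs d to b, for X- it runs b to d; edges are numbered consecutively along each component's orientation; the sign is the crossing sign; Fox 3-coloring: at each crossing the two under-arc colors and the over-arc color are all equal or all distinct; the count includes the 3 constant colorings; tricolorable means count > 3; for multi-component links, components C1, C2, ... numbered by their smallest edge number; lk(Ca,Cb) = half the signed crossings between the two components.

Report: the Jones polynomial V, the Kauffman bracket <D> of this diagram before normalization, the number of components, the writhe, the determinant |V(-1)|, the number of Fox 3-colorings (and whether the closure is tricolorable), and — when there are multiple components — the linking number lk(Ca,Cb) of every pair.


V = -q^-4 + q^-3 + q^-1
<D> = A^-2 + A^6 - A^10 (w = -2)
1 component over 12 crossings, w = -2
9 Fox colorings among 3^12, |V(-1)| = 3: tricolorable
why: w = -2 shifts under R1 moves; the (-A^3)^(2) factor cancels that in V


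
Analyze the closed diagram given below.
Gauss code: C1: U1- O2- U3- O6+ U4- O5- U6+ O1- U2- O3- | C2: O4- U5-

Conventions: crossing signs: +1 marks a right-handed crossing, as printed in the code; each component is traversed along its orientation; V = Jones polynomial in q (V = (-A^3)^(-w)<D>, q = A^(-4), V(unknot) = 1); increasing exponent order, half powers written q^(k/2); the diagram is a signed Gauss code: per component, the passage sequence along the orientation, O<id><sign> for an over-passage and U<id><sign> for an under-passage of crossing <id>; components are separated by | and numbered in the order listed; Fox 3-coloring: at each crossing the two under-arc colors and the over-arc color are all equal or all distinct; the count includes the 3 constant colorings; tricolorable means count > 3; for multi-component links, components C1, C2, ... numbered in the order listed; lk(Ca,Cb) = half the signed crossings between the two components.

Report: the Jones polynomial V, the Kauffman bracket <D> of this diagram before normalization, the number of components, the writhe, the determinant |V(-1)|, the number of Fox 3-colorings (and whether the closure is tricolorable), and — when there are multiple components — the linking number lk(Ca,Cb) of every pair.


V = q^(-13/2) - q^(-11/2) + q^(-9/2) - 2q^(-7/2) - q^(-3/2)
<D> = -A^-6 - 2A^2 + A^6 - A^10 + A^14 (w = -4)
2 components over 6 crossings, w = -4
lk(C1,C2): -1
9 Fox colorings among 3^6, |V(-1)| = 6: tricolorable
why: w = -4 shifts under R1 moves; the (-A^3)^(4) factor cancels that in V


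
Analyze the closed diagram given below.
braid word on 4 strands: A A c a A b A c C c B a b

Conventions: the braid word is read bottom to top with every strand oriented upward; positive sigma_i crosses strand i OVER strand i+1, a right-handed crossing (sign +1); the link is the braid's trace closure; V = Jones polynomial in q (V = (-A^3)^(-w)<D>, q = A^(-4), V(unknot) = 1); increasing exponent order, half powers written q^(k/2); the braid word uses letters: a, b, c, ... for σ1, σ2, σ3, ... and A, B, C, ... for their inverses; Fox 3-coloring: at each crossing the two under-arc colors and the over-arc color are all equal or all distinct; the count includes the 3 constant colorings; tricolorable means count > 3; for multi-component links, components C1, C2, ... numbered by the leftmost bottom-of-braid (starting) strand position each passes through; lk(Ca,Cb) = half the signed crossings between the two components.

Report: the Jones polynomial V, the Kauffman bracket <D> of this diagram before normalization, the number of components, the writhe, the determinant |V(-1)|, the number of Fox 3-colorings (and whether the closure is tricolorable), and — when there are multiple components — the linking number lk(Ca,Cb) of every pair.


Jones polynomial: V(q) = -q^-3 + q^-2 - q^-1 + 3 - q + q^2 - q^3
<D> = A^-9 - A^-5 + A^-1 - 3A^3 + A^7 - A^11 + A^15; writhe +1
components 1, writhe +1 (13 crossings)
3-colorings: 27 of 3^13, det 9 — tricolorable
note: V spans 6 powers of q: at least 6 crossings in any diagram


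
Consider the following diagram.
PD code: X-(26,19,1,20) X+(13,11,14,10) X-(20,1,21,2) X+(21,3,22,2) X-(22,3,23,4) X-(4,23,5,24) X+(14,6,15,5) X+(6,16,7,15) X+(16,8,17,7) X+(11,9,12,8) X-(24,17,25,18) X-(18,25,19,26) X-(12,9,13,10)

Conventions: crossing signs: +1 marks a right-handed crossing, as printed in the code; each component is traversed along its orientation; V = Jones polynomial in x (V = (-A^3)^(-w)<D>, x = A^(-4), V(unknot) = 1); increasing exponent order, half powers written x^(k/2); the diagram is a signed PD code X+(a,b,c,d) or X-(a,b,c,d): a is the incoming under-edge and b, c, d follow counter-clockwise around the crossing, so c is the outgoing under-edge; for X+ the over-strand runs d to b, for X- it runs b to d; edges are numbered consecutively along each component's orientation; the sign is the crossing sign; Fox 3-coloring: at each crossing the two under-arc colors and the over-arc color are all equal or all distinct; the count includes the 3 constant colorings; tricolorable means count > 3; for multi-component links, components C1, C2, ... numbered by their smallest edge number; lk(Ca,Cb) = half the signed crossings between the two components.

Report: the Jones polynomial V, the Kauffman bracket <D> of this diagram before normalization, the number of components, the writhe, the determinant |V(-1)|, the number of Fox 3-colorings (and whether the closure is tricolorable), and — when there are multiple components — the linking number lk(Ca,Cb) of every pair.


Jones polynomial: V(x) = -x^-6 + x^-5 - 2x^-4 + 3x^-3 - 2x^-2 + 3x^-1 - 1 + x - x^2
<D> = A^-11 - A^-7 + A^-3 - 3A + 2A^5 - 3A^9 + 2A^13 - A^17 + A^21; writhe -1
components 1, writhe -1 (13 crossings)
3-colorings: 9 of 3^13, det 15 — tricolorable
note: the span of V is 8, forcing >= 8 crossings in any diagram


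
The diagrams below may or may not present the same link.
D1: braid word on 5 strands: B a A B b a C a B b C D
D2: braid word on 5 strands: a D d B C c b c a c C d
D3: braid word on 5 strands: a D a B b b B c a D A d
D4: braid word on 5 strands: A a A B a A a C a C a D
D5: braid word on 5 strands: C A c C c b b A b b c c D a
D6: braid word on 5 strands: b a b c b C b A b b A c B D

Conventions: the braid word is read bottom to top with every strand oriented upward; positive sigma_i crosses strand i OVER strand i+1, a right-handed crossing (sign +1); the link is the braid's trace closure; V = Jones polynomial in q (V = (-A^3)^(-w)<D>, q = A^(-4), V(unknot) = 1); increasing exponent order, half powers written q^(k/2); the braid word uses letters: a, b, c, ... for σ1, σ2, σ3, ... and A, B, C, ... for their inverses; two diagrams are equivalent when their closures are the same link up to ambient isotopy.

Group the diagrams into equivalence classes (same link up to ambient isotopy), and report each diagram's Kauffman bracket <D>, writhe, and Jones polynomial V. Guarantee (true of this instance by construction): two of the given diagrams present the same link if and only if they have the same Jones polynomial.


equivalence classes: {D1, D4} | {D2, D3} | {D5, D6}
D1 (bracket A^-14 + 2A^-6 + A^2; 12 crossings at w = -2): V = q^-2 + 2 + q^2
V(D2) = 1 + q + q^2 + q^3  (w +4, c 12, <D> = 1 + A^4 + A^8 + A^12)
V(D3) = 1 + q + q^2 + q^3  (w +2, c 12, <D> = A^-6 + A^-2 + A^2 + A^6)
D4 (bracket A^-14 + 2A^-6 + A^2; 12 crossings at w = -2): V = q^-2 + 2 + q^2
V(D5) = q^2 + 2q^4 - q^5 + 2q^6 - q^7 + q^8  (w +4, c 14, <D> = A^-20 - A^-16 + 2A^-12 - A^-8 + 2A^-4 + A^4)
V(D6) = q^2 + 2q^4 - q^5 + 2q^6 - q^7 + q^8  [14 crossings, <D> = A^-20 - A^-16 + 2A^-12 - A^-8 + 2A^-4 + A^4, w = +4]
key observation: V(q) takes 3 values over 6 diagrams, fixing the grouping


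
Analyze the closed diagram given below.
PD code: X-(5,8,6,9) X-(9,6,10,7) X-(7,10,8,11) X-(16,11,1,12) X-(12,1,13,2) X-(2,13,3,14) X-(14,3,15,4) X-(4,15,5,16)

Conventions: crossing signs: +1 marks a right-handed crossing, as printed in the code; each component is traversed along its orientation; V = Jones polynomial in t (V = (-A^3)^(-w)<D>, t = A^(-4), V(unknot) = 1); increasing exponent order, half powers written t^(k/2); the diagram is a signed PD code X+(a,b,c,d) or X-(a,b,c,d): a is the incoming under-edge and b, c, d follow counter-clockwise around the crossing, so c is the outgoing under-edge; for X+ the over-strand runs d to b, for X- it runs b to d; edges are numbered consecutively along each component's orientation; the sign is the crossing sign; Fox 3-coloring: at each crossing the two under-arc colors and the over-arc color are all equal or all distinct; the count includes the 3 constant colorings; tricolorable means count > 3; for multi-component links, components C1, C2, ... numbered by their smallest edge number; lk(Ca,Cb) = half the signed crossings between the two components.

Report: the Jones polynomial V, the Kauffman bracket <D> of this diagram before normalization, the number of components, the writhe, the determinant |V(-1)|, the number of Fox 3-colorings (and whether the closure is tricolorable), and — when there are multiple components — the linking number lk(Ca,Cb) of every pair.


V(t) = t^-11 - 2t^-10 + 2t^-9 - 3t^-8 + 2t^-7 - 2t^-6 + 2t^-5 + t^-3
bracket: A^-12 + 2A^-4 - 2 + 2A^4 - 3A^8 + 2A^12 - 2A^16 + A^20, w = -8
1 component, writhe -8, over 8 crossings
det 15, colorings 9 of 3^8 — tricolorable
observation: det 15 = |V(-1)|; divisible by 3, so tricolorable


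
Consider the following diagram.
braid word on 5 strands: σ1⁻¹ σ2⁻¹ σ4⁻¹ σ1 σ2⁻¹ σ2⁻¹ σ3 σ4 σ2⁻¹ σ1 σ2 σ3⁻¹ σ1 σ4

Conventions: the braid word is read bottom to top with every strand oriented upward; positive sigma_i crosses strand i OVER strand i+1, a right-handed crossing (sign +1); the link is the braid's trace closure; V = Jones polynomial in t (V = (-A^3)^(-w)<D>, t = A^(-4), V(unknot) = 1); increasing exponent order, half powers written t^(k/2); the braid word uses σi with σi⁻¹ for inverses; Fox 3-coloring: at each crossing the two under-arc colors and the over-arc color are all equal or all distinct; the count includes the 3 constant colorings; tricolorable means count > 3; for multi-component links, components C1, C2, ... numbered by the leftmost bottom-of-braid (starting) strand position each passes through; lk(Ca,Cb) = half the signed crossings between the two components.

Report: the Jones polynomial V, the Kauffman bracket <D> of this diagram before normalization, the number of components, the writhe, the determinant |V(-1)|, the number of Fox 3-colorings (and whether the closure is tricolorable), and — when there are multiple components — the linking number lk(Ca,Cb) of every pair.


V(t) = -t^-4 + t^-3 + t^-1
bracket: A^4 + A^12 - A^16, w = 0
1 component, writhe 0, over 14 crossings
det 3, colorings 9 of 3^14 — tricolorable
observation: det 3 = |V(-1)|; divisible by 3, so tricolorable


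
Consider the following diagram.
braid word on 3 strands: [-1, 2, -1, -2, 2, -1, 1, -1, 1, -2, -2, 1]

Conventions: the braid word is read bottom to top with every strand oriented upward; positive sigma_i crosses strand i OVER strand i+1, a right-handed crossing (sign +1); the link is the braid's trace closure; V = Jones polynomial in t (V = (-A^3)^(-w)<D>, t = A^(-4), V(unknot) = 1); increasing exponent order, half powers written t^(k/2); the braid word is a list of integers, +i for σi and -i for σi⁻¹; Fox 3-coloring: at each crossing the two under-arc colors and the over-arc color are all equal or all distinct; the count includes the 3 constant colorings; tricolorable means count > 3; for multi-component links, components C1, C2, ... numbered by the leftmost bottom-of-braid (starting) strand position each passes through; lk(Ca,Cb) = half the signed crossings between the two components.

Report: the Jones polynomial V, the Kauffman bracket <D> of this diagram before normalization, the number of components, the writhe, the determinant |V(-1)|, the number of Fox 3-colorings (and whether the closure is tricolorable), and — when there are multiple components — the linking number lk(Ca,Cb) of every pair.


V = 1
<D> = A^-6 (w = -2)
1 component over 12 crossings, w = -2
3 Fox colorings among 3^12, |V(-1)| = 1: not tricolorable
why: det 1 = |V(-1)|; not divisible by 3, so not tricolorable


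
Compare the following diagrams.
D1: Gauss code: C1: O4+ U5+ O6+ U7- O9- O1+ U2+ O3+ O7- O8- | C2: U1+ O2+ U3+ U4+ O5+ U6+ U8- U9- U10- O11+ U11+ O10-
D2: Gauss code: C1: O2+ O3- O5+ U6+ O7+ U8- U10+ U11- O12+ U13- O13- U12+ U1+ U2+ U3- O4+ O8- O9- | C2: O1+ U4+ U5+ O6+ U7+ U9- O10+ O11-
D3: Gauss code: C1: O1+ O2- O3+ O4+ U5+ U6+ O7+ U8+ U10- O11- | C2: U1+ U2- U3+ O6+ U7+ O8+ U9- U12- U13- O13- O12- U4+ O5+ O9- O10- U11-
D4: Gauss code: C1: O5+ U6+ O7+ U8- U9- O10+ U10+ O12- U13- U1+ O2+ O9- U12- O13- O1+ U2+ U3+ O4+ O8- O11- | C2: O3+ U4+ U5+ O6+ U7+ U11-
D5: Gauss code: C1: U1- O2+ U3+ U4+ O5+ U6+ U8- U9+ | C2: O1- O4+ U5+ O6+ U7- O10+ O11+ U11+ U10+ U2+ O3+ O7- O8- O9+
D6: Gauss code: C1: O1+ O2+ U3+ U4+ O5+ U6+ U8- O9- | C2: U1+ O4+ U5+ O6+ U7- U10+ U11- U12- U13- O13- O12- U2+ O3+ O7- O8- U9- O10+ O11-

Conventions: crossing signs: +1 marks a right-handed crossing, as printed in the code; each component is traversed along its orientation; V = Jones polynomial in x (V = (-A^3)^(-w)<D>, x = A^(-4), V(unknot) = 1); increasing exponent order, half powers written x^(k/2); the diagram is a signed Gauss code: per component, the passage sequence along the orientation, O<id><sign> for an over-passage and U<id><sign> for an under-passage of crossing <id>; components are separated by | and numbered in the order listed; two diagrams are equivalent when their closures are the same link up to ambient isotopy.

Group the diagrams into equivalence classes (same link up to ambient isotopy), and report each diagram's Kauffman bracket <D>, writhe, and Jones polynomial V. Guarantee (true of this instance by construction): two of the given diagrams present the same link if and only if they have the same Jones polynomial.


equivalence classes: {D1, D2, D3, D4, D5, D6}
D1 (bracket A^-13 - A^-9 + A^-5 + A^3; 11 crossings at w = +3): V = -x^(3/2) - x^(7/2) + x^(9/2) - x^(11/2)
V(D2) = -x^(3/2) - x^(7/2) + x^(9/2) - x^(11/2)  [13 crossings, <D> = A^-13 - A^-9 + A^-5 + A^3, w = +3]
V(D3) = -x^(3/2) - x^(7/2) + x^(9/2) - x^(11/2)  (w +1, c 13, <D> = A^-19 - A^-15 + A^-11 + A^-3)
D4 (bracket A^-13 - A^-9 + A^-5 + A^3; 13 crossings at w = +3): V = -x^(3/2) - x^(7/2) + x^(9/2) - x^(11/2)
V(D5) = -x^(3/2) - x^(7/2) + x^(9/2) - x^(11/2)  [11 crossings, <D> = A^-7 - A^-3 + A + A^9, w = +5]
D6 (bracket A^-19 - A^-15 + A^-11 + A^-3; 13 crossings at w = +1): V = -x^(3/2) - x^(7/2) + x^(9/2) - x^(11/2)
key observation: one V(x) for all 6 diagrams — one class (guaranteed)


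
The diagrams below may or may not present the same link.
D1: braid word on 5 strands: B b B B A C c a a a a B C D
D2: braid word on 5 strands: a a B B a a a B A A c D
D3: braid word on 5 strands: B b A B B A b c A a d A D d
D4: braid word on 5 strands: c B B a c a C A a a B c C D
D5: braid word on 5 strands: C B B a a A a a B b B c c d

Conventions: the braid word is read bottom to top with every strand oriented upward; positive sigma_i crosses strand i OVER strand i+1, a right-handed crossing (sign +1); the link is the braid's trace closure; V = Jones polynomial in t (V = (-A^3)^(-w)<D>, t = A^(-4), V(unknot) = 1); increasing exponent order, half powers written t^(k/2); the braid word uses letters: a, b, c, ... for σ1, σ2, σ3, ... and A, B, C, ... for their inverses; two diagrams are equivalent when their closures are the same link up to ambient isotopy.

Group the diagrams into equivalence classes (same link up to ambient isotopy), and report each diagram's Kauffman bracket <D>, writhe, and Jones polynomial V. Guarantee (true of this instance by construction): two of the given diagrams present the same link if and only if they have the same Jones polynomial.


classes: {D1, D2, D4, D5} | {D3}
V(D1) = -t^-3 + t^-2 - t^-1 + 3 - t + t^2 - t^3  [14 crossings, <D> = -A^-18 + A^-14 - A^-10 + 3A^-6 - A^-2 + A^2 - A^6, w = -2]
D2 (bracket -A^-12 + A^-8 - A^-4 + 3 - A^4 + A^8 - A^12; 12 crossings at w = 0): V = -t^-3 + t^-2 - t^-1 + 3 - t + t^2 - t^3
V(D3) = -t^-6 + t^-5 - t^-4 + 2t^-3 - t^-2 + t^-1  [14 crossings, <D> = A^-2 - A^2 + 2A^6 - A^10 + A^14 - A^18, w = -2]
V(D4) = -t^-3 + t^-2 - t^-1 + 3 - t + t^2 - t^3  (w 0, c 14, <D> = -A^-12 + A^-8 - A^-4 + 3 - A^4 + A^8 - A^12)
V(D5) = -t^-3 + t^-2 - t^-1 + 3 - t + t^2 - t^3  [14 crossings, <D> = -A^-6 + A^-2 - A^2 + 3A^6 - A^10 + A^14 - A^18, w = +2]
insight: 2 values of V(t) split the 5 diagrams


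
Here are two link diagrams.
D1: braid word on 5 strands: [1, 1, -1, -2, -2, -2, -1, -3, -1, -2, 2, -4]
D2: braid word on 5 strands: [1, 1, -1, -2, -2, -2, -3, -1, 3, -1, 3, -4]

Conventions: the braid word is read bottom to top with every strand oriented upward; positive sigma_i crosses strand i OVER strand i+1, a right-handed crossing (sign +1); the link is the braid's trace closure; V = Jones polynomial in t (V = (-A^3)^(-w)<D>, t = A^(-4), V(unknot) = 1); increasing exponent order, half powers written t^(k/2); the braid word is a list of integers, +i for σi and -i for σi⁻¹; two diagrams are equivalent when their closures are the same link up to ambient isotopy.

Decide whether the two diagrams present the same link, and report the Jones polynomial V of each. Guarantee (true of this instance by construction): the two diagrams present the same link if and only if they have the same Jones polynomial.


same link: yes
V(D1) = -t^-4 + t^-3 + t^-1  [12 crossings, <D> = A^-14 + A^-6 - A^-2, w = -6]
V(D2) = -t^-4 + t^-3 + t^-1  (w -4, c 12, <D> = A^-8 + 1 - A^4)
note: Markov moves rewrite D1 (12 crossings) into D2 (12)


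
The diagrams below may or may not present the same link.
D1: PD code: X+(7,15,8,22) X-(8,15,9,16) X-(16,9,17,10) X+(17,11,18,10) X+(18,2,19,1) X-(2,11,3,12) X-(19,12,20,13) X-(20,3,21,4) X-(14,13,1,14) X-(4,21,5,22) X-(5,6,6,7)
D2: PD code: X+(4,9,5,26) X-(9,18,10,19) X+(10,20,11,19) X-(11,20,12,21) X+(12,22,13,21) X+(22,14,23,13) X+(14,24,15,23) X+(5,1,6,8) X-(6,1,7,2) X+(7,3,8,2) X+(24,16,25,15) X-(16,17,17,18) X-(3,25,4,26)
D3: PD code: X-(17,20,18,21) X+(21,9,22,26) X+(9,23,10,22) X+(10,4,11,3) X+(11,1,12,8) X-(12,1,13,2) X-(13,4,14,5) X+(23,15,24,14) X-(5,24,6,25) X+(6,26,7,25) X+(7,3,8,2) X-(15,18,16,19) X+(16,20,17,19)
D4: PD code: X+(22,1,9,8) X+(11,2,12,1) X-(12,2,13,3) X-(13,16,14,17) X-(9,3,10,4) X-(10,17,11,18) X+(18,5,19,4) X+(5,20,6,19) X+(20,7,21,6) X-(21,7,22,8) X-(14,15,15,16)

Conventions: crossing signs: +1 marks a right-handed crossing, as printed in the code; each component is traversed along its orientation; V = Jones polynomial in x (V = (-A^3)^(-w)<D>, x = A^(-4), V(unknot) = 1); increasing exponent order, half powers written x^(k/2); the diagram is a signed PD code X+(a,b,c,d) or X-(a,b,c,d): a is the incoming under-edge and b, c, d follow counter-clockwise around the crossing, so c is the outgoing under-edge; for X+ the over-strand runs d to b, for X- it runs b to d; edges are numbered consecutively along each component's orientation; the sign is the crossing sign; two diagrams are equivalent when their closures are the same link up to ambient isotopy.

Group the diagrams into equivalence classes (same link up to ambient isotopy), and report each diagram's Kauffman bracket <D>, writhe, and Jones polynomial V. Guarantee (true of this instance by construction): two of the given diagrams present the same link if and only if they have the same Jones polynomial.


grouping into links: {D1} | {D2, D3} | {D4}
V(D1) = -x^(-5/2) - x^(-1/2)  (w -5, c 11, <D> = A^-13 + A^-5)
D2 (bracket -A^-9 + A^-1 + A^3 + A^7; 13 crossings at w = +3): V = -x^(1/2) - x^(3/2) - x^(5/2) + x^(9/2)
V(D3) = -x^(1/2) - x^(3/2) - x^(5/2) + x^(9/2)  (w +3, c 13, <D> = -A^-9 + A^-1 + A^3 + A^7)
V(D4) = -x^(1/2) - x^(5/2)  [11 crossings, <D> = A^-13 + A^-5, w = -1]
why: V(x) takes 3 values over 4 diagrams, fixing the grouping


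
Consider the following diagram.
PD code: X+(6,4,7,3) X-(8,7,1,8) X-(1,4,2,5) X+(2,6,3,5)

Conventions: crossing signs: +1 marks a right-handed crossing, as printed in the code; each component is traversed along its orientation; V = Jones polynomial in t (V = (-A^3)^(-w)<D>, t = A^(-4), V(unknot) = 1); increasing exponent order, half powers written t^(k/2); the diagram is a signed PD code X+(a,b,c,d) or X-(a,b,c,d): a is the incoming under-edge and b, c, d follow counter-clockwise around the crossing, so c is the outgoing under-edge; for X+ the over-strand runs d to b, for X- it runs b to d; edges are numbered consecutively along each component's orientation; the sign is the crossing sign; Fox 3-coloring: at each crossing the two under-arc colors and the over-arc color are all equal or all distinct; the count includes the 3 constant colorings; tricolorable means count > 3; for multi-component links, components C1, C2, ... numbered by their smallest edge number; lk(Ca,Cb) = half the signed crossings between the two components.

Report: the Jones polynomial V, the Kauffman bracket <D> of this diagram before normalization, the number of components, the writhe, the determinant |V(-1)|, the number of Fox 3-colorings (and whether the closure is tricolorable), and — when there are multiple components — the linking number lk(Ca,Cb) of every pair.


V = 1
<D> = 1 (w = 0)
1 component over 4 crossings, w = 0
3 Fox colorings among 3^4, |V(-1)| = 1: not tricolorable
why: det 1 = |V(-1)|; not divisible by 3, so not tricolorable


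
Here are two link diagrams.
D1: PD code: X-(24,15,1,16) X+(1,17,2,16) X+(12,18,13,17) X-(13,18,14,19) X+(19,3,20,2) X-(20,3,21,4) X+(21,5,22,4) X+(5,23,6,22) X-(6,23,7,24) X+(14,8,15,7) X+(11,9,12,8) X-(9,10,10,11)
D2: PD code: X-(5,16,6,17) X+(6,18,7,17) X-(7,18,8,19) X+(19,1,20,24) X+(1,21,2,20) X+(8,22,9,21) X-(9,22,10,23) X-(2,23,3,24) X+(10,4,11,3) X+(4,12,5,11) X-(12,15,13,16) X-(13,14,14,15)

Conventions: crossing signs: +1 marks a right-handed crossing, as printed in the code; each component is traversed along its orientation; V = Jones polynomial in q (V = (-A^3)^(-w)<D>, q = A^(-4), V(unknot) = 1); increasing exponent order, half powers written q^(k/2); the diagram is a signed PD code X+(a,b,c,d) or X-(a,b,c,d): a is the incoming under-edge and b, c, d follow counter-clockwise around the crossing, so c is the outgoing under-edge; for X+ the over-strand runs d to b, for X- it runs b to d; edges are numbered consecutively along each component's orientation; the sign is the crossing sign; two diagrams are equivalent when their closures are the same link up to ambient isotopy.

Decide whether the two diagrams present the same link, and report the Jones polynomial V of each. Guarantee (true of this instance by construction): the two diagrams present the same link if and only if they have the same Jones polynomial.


same link: yes
V(D1) = 1  [12 crossings, <D> = A^6, w = +2]
V(D2) = 1  [12 crossings, <D> = 1, w = 0]
insight: one V(q) for all 2 diagrams — one class (guaranteed)


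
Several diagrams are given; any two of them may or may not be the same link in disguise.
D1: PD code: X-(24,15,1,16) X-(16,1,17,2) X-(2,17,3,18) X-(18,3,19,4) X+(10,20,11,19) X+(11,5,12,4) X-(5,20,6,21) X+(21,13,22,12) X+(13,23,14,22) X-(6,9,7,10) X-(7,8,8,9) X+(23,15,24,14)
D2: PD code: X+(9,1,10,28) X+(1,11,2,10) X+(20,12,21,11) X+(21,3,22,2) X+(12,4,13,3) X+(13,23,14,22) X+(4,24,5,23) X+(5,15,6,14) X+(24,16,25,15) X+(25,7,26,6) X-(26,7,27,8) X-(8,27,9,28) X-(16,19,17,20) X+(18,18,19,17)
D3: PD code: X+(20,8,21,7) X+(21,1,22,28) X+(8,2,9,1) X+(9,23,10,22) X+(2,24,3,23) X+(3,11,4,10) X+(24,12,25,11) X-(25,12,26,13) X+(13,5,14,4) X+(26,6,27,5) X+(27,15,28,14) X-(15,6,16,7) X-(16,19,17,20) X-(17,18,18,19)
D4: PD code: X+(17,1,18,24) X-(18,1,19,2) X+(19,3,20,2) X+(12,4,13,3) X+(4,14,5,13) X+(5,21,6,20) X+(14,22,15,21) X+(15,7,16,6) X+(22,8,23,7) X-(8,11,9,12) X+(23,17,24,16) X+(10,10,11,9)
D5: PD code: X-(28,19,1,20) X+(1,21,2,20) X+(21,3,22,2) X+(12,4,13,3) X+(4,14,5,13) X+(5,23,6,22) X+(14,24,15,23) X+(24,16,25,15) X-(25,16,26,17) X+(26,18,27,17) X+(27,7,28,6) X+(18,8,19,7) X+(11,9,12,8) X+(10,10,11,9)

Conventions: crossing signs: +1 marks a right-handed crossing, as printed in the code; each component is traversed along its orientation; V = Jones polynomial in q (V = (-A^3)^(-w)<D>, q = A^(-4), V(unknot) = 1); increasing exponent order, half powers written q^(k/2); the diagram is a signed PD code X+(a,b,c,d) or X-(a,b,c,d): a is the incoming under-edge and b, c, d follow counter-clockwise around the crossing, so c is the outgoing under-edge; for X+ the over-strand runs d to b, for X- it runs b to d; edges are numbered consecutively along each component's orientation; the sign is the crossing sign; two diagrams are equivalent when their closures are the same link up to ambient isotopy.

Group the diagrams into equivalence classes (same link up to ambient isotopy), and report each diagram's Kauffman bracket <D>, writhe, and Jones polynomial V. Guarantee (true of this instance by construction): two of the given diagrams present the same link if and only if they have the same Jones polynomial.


classes: {D1} | {D2, D3, D4, D5}
V(D1) = 1  [12 crossings, <D> = A^-6, w = -2]
V(D2) = q^3 + q^5 - q^8  [14 crossings, <D> = -A^-8 + A^4 + A^12, w = +8]
V(D3) = q^3 + q^5 - q^8  [14 crossings, <D> = -A^-14 + A^-2 + A^6, w = +6]
V(D4) = q^3 + q^5 - q^8  [12 crossings, <D> = -A^-8 + A^4 + A^12, w = +8]
V(D5) = q^3 + q^5 - q^8  [14 crossings, <D> = -A^-2 + A^10 + A^18, w = +10]
insight: V(q) takes 2 values over 5 diagrams, fixing the grouping


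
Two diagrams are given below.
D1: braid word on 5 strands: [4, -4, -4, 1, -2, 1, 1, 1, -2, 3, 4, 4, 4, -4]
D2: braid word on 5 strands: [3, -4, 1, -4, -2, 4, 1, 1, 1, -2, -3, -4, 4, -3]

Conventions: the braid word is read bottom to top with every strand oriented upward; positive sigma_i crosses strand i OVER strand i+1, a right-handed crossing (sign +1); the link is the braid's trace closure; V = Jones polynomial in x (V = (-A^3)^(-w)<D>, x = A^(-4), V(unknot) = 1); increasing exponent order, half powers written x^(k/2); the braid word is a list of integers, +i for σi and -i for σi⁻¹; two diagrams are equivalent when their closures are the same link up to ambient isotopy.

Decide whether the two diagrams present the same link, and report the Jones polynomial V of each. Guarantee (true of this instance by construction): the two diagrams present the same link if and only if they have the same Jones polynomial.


same link: yes
V(D1) = x^-1 - 1 + 2x - 2x^2 + 2x^3 - 2x^4 + x^5  [14 crossings, <D> = A^-8 - 2A^-4 + 2 - 2A^4 + 2A^8 - A^12 + A^16, w = +4]
V(D2) = x^-1 - 1 + 2x - 2x^2 + 2x^3 - 2x^4 + x^5  [14 crossings, <D> = A^-20 - 2A^-16 + 2A^-12 - 2A^-8 + 2A^-4 - 1 + A^4, w = 0]
insight: one V(x) for all 2 diagrams — one class (guaranteed)


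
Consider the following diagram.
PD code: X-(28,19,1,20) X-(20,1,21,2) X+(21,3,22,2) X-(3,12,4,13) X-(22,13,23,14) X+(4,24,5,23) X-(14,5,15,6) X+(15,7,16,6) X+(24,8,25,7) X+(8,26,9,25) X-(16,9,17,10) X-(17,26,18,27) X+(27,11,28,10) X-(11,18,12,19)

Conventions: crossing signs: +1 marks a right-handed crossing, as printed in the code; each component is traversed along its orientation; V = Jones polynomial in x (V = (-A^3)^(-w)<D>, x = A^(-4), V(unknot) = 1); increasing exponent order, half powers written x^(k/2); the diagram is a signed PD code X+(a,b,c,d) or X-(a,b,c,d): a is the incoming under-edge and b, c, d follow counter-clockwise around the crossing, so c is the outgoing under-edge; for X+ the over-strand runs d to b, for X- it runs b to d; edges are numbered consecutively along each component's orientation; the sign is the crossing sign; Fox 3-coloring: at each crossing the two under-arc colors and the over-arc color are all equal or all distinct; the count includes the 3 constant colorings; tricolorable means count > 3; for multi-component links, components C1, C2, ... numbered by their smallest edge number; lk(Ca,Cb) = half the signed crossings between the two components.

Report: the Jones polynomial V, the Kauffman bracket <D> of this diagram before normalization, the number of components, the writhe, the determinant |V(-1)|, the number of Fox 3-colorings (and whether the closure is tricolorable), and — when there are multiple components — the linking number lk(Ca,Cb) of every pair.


V(x) = -x^-5 + x^-4 - x^-3 + 2x^-2 - x^-1 + 2 - x
bracket: -A^-10 + 2A^-6 - A^-2 + 2A^2 - A^6 + A^10 - A^14, w = -2
1 component, writhe -2, over 14 crossings
det 9, colorings 9 of 3^14 — tricolorable
observation: V spans 6 powers of x: at least 6 crossings in any diagram


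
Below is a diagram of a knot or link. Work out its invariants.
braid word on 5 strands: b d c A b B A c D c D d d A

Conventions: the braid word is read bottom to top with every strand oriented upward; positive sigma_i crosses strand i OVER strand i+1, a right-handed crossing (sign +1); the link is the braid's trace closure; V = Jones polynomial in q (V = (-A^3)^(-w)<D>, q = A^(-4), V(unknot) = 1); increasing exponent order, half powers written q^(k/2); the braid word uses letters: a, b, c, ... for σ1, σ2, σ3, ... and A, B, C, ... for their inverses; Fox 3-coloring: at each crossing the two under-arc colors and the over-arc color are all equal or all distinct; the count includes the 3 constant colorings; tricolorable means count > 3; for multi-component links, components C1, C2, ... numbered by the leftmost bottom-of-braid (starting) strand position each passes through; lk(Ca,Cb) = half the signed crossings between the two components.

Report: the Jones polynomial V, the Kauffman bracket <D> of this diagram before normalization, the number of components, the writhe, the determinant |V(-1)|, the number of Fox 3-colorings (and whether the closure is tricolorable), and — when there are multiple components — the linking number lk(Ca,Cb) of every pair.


V = -q^-3 + 2q^-2 - 3q^-1 + 4 - 3q + 4q^2 - 2q^3 + q^4 - q^5
<D> = -A^-14 + A^-10 - 2A^-6 + 4A^-2 - 3A^2 + 4A^6 - 3A^10 + 2A^14 - A^18 (w = +2)
1 component over 14 crossings, w = +2
9 Fox colorings among 3^14, |V(-1)| = 21: tricolorable
why: inverse pairs cancel, leaving σ2 σ4 σ3 σ1⁻¹ σ1⁻¹ σ3 σ4⁻¹ σ3 σ4 σ1⁻¹
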